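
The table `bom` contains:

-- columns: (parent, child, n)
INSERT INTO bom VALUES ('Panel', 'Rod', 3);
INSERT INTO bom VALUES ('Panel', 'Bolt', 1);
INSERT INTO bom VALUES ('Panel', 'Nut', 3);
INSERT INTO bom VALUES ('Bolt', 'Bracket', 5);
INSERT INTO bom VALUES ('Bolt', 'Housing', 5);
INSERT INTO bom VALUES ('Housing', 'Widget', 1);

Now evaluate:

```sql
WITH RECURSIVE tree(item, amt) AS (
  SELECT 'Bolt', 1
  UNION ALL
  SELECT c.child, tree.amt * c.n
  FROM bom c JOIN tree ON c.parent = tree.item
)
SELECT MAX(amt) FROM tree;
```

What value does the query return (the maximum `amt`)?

Base: (Bolt, amt=1).
Iteration 1: components of {Bolt} -> Bracket = 1*5 = 5, Housing = 1*5 = 5.
Iteration 2: components of {Bracket,Housing} -> Widget = 5*1 = 5.
Iteration 3: no further components; recursion stops.
amt values: 1, 5, 5, 5; the maximum is 5.

5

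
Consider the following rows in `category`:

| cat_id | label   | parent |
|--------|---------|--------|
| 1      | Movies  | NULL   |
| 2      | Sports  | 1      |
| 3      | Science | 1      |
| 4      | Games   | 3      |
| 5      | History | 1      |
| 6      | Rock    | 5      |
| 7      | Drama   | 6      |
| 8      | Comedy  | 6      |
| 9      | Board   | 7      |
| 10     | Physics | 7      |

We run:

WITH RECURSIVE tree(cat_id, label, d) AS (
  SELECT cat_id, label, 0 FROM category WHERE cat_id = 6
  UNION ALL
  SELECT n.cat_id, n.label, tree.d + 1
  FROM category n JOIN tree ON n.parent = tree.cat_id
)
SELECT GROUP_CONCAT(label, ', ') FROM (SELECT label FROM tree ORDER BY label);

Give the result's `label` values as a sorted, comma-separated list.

Base: cat_id=6 (Rock) at d 0.
Iteration 1: rows with parent in {6} -> Drama (id 7, d 1), Comedy (id 8, d 1).
Iteration 2: rows with parent in {7,8} -> Board (id 9, d 2), Physics (id 10, d 2).
Iteration 3: no rows with parent in {9,10}; recursion stops.

Board, Comedy, Drama, Physics, Rock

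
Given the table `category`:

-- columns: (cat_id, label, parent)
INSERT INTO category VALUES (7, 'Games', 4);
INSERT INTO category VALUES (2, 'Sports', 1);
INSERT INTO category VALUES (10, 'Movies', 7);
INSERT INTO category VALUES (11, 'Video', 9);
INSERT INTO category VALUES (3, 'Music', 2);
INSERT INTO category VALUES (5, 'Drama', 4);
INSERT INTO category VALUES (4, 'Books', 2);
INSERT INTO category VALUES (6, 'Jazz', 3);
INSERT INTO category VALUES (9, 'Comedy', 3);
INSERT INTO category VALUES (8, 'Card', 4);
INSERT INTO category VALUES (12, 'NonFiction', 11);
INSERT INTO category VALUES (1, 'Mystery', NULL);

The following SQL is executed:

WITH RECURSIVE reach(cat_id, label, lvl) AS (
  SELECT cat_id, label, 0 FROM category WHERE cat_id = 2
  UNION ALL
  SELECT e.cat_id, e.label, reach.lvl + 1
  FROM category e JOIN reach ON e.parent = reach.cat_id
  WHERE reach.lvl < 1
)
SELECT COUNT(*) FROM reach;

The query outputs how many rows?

Base: cat_id=2 (Sports) at lvl 0.
Iteration 1: rows with parent in {2} -> Music (id 3, lvl 1), Books (id 4, lvl 1).
Iteration 2: lvl < 1 fails for all current rows; recursion stops.
Total rows emitted: 3.

3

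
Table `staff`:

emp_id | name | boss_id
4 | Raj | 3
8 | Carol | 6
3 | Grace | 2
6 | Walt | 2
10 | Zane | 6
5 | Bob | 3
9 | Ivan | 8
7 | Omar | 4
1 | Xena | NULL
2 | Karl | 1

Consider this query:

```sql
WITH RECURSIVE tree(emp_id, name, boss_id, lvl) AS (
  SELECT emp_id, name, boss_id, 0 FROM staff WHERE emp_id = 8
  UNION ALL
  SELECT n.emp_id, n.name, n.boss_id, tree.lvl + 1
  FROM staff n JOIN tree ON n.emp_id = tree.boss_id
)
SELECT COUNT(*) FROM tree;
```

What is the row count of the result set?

4

Base: emp_id=8 (Carol), boss_id=6, lvl 0.
Iteration 1: join on emp_id=6 -> Walt (id 6, boss_id=2, lvl 1).
Iteration 2: join on emp_id=2 -> Karl (id 2, boss_id=1, lvl 2).
Iteration 3: join on emp_id=1 -> Xena (id 1, boss_id=NULL, lvl 3).
Iteration 4: boss_id is NULL; no match; recursion stops.
Total rows emitted: 4.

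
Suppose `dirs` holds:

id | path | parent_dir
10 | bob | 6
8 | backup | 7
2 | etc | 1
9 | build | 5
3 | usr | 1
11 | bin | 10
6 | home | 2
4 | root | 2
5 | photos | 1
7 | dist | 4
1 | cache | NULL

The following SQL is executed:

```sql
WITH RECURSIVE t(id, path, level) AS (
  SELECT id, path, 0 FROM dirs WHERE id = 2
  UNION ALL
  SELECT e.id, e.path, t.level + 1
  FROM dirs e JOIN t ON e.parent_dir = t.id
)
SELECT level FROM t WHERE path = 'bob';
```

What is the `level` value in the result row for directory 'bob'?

2

Base: id=2 (etc) at level 0.
Iteration 1: rows with parent_dir in {2} -> root (id 4, level 1), home (id 6, level 1).
Iteration 2: rows with parent_dir in {4,6} -> dist (id 7, level 2), bob (id 10, level 2).
Iteration 3: rows with parent_dir in {7,10} -> backup (id 8, level 3), bin (id 11, level 3).
Iteration 4: no rows with parent_dir in {8,11}; recursion stops.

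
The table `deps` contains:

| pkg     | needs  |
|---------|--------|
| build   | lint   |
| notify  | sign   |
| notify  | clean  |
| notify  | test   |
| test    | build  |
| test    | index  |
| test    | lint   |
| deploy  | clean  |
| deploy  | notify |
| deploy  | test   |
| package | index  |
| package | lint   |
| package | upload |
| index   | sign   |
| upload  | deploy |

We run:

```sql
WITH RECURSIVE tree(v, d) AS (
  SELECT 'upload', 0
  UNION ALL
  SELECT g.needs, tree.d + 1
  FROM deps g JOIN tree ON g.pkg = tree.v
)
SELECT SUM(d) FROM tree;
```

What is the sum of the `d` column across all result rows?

Base: (upload, d=0).
Iteration 1: edges from {upload} -> (deploy, d=1).
Iteration 2: edges from {deploy} -> (clean, d=2), (notify, d=2), (test, d=2).
Iteration 3: edges from {clean,notify,test} -> (build, d=3), (clean, d=3), (index, d=3), (lint, d=3), (sign, d=3), (test, d=3).
Iteration 4: edges from {build,clean,index,lint,sign,test} -> (build, d=4), (index, d=4), (lint, d=4) x2, (sign, d=4). [UNION ALL keeps all 5 new rows, including repeats]
Iteration 5: edges from {build,index,lint,sign} -> (lint, d=5), (sign, d=5).
Iteration 6: no outgoing edges from {lint,sign}; recursion stops.
SUM(d) = 0 + 1 + 2 + 2 + 2 + 3 + 3 + 3 + 3 + 3 + 3 + 4 + 4 + 4 + ... (18 terms) = 55.

55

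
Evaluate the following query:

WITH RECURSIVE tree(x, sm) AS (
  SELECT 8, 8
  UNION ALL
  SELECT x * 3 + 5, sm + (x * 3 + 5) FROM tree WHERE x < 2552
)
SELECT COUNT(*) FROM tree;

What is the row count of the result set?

Base: x=8, sm=8.
Iteration 1: 8 < 2552 holds -> x = 8 * 3 + 5 = 29, sm = 8 + 29 = 37.
Iteration 2: 29 < 2552 holds -> x = 29 * 3 + 5 = 92, sm = 37 + 92 = 129.
Iteration 3: 92 < 2552 holds -> x = 92 * 3 + 5 = 281, sm = 129 + 281 = 410.
Iteration 4: 281 < 2552 holds -> x = 281 * 3 + 5 = 848, sm = 410 + 848 = 1258.
Iteration 5: 848 < 2552 holds -> x = 848 * 3 + 5 = 2549, sm = 1258 + 2549 = 3807.
Iteration 6: 2549 < 2552 holds -> x = 2549 * 3 + 5 = 7652, sm = 3807 + 7652 = 11459.
Iteration 7: 7652 < 2552 fails; recursion stops.
Total rows emitted: 7.

7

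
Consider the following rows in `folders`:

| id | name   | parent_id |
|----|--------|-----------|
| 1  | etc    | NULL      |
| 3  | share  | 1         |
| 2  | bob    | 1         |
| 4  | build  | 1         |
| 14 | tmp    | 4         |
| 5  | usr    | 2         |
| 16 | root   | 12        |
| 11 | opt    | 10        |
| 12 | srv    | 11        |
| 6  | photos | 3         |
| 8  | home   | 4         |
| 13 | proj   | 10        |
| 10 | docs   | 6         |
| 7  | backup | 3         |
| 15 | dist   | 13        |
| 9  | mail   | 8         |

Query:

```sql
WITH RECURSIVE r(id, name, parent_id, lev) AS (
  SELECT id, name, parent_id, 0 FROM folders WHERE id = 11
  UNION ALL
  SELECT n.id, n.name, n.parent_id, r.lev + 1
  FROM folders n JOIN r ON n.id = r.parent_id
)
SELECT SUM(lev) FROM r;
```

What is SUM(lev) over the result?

Base: id=11 (opt), parent_id=10, lev 0.
Iteration 1: join on id=10 -> docs (id 10, parent_id=6, lev 1).
Iteration 2: join on id=6 -> photos (id 6, parent_id=3, lev 2).
Iteration 3: join on id=3 -> share (id 3, parent_id=1, lev 3).
Iteration 4: join on id=1 -> etc (id 1, parent_id=NULL, lev 4).
Iteration 5: parent_id is NULL; no match; recursion stops.
SUM(lev) = 0 + 1 + 2 + 3 + 4 = 10.

10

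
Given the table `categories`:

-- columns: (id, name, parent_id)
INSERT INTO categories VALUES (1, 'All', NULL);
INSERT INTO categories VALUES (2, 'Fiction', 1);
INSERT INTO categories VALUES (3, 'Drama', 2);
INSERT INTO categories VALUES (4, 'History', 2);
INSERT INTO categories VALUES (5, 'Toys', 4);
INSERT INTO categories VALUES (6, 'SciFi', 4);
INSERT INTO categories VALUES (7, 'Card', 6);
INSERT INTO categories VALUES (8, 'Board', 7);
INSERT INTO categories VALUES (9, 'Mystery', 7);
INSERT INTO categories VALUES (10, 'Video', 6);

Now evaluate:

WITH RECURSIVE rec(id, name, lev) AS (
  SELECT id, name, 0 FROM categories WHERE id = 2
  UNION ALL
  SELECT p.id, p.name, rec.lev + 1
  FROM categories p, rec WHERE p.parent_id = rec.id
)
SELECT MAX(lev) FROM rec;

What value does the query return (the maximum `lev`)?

Base: id=2 (Fiction) at lev 0.
Iteration 1: rows with parent_id in {2} -> Drama (id 3, lev 1), History (id 4, lev 1).
Iteration 2: rows with parent_id in {3,4} -> Toys (id 5, lev 2), SciFi (id 6, lev 2).
Iteration 3: rows with parent_id in {5,6} -> Card (id 7, lev 3), Video (id 10, lev 3).
Iteration 4: rows with parent_id in {7,10} -> Board (id 8, lev 4), Mystery (id 9, lev 4).
Iteration 5: no rows with parent_id in {8,9}; recursion stops.
lev values: 0, 1, 1, 2, 2, 3, 3, 4, 4; the maximum is 4.

4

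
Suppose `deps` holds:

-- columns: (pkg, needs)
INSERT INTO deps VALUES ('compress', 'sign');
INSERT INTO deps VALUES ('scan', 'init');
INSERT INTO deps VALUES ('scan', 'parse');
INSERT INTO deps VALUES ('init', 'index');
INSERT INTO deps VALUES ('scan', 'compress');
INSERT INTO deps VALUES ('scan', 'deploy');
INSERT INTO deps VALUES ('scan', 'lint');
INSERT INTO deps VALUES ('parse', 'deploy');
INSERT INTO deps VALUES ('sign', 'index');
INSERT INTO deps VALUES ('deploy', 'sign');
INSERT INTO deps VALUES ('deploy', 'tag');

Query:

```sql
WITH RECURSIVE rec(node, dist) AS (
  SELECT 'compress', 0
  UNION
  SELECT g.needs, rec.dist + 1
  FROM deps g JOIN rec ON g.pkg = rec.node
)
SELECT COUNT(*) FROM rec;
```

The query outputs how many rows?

3

Base: (compress, dist=0).
Iteration 1: edges from {compress} -> (sign, dist=1).
Iteration 2: edges from {sign} -> (index, dist=2).
Iteration 3: no outgoing edges from {index}; recursion stops.
Total rows emitted: 3.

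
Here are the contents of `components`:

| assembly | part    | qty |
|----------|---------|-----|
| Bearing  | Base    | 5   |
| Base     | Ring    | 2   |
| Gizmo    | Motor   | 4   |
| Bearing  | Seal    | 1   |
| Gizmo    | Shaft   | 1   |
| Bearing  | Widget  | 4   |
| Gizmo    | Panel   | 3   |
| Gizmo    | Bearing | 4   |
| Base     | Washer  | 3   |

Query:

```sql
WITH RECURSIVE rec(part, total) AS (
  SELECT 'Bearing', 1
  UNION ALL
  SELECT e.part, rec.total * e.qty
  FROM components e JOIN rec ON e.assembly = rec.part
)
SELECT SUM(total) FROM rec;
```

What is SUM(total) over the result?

36

Base: (Bearing, total=1).
Iteration 1: components of {Bearing} -> Base = 1*5 = 5, Seal = 1*1 = 1, Widget = 1*4 = 4.
Iteration 2: components of {Base,Seal,Widget} -> Ring = 5*2 = 10, Washer = 5*3 = 15.
Iteration 3: no further components; recursion stops.
SUM(total) = 1 + 1 + 5 + 4 + 15 + 10 = 36.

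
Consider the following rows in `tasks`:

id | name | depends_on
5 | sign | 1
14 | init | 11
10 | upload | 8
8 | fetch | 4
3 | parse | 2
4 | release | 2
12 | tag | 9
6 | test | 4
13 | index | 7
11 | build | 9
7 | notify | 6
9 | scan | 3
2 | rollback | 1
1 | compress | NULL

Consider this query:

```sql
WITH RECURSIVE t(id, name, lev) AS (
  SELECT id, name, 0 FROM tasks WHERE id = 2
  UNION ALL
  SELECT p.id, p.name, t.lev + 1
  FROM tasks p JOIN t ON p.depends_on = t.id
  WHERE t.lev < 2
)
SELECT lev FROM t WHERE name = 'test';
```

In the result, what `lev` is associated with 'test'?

2

Base: id=2 (rollback) at lev 0.
Iteration 1: rows with depends_on in {2} -> parse (id 3, lev 1), release (id 4, lev 1).
Iteration 2: rows with depends_on in {3,4} -> test (id 6, lev 2), fetch (id 8, lev 2), scan (id 9, lev 2).
Iteration 3: lev < 2 fails for all current rows; recursion stops.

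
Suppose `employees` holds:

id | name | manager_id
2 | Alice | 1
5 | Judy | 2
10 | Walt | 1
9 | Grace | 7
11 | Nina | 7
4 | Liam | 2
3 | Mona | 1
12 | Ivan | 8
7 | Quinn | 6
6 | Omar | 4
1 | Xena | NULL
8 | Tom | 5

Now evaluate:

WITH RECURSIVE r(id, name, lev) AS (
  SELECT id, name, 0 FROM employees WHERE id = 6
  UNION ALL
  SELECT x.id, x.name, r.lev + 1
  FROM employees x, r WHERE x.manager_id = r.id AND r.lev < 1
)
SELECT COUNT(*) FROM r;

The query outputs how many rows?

Base: id=6 (Omar) at lev 0.
Iteration 1: rows with manager_id in {6} -> Quinn (id 7, lev 1).
Iteration 2: lev < 1 fails for all current rows; recursion stops.
Total rows emitted: 2.

2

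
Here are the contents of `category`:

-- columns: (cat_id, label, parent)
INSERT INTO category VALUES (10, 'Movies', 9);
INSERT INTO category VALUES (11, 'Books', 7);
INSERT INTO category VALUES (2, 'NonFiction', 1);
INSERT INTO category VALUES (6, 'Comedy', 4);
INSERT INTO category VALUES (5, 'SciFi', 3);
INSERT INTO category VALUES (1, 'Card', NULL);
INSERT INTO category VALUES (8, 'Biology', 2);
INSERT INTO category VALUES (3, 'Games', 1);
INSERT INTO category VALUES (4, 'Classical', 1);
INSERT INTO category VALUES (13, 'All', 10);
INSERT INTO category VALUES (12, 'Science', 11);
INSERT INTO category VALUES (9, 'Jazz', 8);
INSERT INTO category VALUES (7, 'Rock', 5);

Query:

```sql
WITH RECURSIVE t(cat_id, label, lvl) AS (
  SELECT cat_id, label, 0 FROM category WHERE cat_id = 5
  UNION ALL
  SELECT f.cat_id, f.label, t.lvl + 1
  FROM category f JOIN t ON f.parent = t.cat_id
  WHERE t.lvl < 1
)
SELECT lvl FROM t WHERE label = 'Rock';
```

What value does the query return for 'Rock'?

1

Base: cat_id=5 (SciFi) at lvl 0.
Iteration 1: rows with parent in {5} -> Rock (id 7, lvl 1).
Iteration 2: lvl < 1 fails for all current rows; recursion stops.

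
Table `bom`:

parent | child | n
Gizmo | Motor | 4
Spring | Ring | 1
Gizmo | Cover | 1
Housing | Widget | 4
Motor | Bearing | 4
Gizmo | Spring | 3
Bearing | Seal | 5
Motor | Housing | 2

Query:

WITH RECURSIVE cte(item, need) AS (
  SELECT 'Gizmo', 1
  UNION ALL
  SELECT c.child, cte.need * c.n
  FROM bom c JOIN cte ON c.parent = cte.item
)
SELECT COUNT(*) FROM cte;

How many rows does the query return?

9

Base: (Gizmo, need=1).
Iteration 1: components of {Gizmo} -> Cover = 1*1 = 1, Motor = 1*4 = 4, Spring = 1*3 = 3.
Iteration 2: components of {Cover,Motor,Spring} -> Bearing = 4*4 = 16, Housing = 4*2 = 8, Ring = 3*1 = 3.
Iteration 3: components of {Bearing,Housing,Ring} -> Seal = 16*5 = 80, Widget = 8*4 = 32.
Iteration 4: no further components; recursion stops.
Total rows emitted: 9.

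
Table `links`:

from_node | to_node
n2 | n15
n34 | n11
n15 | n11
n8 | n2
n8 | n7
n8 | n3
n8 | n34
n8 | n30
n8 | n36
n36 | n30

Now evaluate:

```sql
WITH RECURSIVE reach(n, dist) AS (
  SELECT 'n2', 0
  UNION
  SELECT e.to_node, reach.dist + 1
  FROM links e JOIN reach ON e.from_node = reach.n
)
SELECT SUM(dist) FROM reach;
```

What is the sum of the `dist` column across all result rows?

Base: (n2, dist=0).
Iteration 1: edges from {n2} -> (n15, dist=1).
Iteration 2: edges from {n15} -> (n11, dist=2).
Iteration 3: no outgoing edges from {n11}; recursion stops.
SUM(dist) = 0 + 1 + 2 = 3.

3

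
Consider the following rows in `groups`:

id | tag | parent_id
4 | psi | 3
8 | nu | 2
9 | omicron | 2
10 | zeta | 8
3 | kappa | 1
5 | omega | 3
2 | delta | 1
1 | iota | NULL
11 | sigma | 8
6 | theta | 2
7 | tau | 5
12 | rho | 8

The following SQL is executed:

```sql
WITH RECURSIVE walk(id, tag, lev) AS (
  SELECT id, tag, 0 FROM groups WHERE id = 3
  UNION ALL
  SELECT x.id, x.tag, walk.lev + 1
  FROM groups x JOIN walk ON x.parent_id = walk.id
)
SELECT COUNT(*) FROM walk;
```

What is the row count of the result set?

Base: id=3 (kappa) at lev 0.
Iteration 1: rows with parent_id in {3} -> psi (id 4, lev 1), omega (id 5, lev 1).
Iteration 2: rows with parent_id in {4,5} -> tau (id 7, lev 2).
Iteration 3: no rows with parent_id in {7}; recursion stops.
Total rows emitted: 4.

4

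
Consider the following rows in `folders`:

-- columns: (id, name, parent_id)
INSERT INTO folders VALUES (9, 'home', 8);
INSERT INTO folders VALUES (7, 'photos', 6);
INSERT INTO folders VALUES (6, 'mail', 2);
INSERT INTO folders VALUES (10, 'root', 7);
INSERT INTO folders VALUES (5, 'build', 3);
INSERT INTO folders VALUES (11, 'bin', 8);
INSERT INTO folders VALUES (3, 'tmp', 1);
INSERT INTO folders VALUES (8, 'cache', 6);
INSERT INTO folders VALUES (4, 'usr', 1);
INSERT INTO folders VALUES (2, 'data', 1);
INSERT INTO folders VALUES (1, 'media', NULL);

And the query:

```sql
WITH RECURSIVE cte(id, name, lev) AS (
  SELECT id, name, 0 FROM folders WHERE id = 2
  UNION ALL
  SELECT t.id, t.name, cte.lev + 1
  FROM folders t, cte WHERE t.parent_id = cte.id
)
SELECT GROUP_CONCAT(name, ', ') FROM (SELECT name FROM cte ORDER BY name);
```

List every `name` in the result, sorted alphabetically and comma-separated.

Base: id=2 (data) at lev 0.
Iteration 1: rows with parent_id in {2} -> mail (id 6, lev 1).
Iteration 2: rows with parent_id in {6} -> photos (id 7, lev 2), cache (id 8, lev 2).
Iteration 3: rows with parent_id in {7,8} -> home (id 9, lev 3), root (id 10, lev 3), bin (id 11, lev 3).
Iteration 4: no rows with parent_id in {9,10,11}; recursion stops.

bin, cache, data, home, mail, photos, root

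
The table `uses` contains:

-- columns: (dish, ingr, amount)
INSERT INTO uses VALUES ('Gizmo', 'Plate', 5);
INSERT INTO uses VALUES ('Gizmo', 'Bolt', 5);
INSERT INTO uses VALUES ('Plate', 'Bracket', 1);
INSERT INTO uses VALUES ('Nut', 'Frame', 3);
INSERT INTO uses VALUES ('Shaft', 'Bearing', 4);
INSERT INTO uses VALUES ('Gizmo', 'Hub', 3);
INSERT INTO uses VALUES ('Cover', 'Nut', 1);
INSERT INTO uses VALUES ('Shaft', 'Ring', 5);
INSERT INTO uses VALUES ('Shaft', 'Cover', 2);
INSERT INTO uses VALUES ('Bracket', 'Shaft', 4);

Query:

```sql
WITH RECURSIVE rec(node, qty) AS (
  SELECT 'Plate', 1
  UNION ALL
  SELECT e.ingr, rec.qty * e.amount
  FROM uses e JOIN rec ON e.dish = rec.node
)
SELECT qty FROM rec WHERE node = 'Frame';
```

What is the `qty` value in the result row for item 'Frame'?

24

Base: (Plate, qty=1).
Iteration 1: components of {Plate} -> Bracket = 1*1 = 1.
Iteration 2: components of {Bracket} -> Shaft = 1*4 = 4.
Iteration 3: components of {Shaft} -> Bearing = 4*4 = 16, Cover = 4*2 = 8, Ring = 4*5 = 20.
Iteration 4: components of {Bearing,Cover,Ring} -> Nut = 8*1 = 8.
Iteration 5: components of {Nut} -> Frame = 8*3 = 24.
Iteration 6: no further components; recursion stops.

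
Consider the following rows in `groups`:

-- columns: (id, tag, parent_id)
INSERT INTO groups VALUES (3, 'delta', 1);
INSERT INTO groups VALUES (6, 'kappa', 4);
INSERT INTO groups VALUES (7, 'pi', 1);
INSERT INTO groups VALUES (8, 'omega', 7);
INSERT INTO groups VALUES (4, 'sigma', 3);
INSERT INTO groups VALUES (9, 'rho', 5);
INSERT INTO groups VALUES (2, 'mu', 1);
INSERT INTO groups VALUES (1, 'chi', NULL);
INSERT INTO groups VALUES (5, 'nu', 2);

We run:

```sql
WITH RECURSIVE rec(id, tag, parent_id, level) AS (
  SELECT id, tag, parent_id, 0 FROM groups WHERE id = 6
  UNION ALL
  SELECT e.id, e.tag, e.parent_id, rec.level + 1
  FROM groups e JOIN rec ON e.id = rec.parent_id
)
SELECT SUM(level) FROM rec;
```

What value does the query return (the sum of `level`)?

Base: id=6 (kappa), parent_id=4, level 0.
Iteration 1: join on id=4 -> sigma (id 4, parent_id=3, level 1).
Iteration 2: join on id=3 -> delta (id 3, parent_id=1, level 2).
Iteration 3: join on id=1 -> chi (id 1, parent_id=NULL, level 3).
Iteration 4: parent_id is NULL; no match; recursion stops.
SUM(level) = 0 + 1 + 2 + 3 = 6.

6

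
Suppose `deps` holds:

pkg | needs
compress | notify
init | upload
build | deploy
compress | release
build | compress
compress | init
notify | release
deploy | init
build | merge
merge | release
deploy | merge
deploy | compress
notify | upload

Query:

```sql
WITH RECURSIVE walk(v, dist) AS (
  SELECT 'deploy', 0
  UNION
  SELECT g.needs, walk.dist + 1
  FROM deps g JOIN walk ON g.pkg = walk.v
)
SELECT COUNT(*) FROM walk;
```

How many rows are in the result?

Base: (deploy, dist=0).
Iteration 1: edges from {deploy} -> (compress, dist=1), (init, dist=1), (merge, dist=1).
Iteration 2: edges from {compress,init,merge} -> (init, dist=2), (notify, dist=2), (release, dist=2), (upload, dist=2). [UNION drops 1 duplicate row(s)]
Iteration 3: edges from {init,notify,release,upload} -> (release, dist=3), (upload, dist=3). [UNION drops 1 duplicate row(s)]
Iteration 4: no outgoing edges from {release,upload}; recursion stops.
Total rows emitted: 10.

10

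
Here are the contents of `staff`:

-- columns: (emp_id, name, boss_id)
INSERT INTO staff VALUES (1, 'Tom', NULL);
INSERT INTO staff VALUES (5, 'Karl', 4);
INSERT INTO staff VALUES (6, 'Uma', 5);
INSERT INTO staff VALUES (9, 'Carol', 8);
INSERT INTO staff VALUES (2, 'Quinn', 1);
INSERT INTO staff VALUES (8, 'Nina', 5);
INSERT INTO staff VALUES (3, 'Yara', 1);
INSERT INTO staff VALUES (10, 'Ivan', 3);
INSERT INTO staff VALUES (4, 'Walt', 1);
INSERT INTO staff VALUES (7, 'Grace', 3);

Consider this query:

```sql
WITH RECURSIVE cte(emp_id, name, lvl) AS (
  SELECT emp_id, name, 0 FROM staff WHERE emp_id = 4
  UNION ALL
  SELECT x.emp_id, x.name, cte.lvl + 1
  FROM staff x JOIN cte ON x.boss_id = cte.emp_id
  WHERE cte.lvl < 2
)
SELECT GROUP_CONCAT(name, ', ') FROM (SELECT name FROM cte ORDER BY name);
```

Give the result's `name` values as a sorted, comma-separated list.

Base: emp_id=4 (Walt) at lvl 0.
Iteration 1: rows with boss_id in {4} -> Karl (id 5, lvl 1).
Iteration 2: rows with boss_id in {5} -> Uma (id 6, lvl 2), Nina (id 8, lvl 2).
Iteration 3: lvl < 2 fails for all current rows; recursion stops.

Karl, Nina, Uma, Walt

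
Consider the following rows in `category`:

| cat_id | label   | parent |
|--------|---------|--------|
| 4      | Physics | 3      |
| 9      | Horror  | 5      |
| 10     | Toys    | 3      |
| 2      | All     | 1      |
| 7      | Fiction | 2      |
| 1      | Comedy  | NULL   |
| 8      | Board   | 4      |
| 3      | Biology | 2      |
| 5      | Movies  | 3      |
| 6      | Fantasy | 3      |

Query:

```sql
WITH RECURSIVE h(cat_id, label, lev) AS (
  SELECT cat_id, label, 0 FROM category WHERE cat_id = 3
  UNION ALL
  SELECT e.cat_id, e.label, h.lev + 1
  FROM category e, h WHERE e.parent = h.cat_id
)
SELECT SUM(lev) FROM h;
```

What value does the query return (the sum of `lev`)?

8

Base: cat_id=3 (Biology) at lev 0.
Iteration 1: rows with parent in {3} -> Physics (id 4, lev 1), Movies (id 5, lev 1), Fantasy (id 6, lev 1), Toys (id 10, lev 1).
Iteration 2: rows with parent in {4,5,6,10} -> Board (id 8, lev 2), Horror (id 9, lev 2).
Iteration 3: no rows with parent in {8,9}; recursion stops.
SUM(lev) = 0 + 1 + 1 + 1 + 1 + 2 + 2 = 8.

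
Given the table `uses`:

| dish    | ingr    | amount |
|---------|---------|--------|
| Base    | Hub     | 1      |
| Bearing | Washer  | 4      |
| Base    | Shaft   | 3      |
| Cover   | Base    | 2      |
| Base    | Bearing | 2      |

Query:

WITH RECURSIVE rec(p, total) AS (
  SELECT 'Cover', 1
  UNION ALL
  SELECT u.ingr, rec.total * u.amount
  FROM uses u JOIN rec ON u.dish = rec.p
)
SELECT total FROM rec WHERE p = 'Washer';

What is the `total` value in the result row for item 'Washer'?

Base: (Cover, total=1).
Iteration 1: components of {Cover} -> Base = 1*2 = 2.
Iteration 2: components of {Base} -> Bearing = 2*2 = 4, Hub = 2*1 = 2, Shaft = 2*3 = 6.
Iteration 3: components of {Bearing,Hub,Shaft} -> Washer = 4*4 = 16.
Iteration 4: no further components; recursion stops.

16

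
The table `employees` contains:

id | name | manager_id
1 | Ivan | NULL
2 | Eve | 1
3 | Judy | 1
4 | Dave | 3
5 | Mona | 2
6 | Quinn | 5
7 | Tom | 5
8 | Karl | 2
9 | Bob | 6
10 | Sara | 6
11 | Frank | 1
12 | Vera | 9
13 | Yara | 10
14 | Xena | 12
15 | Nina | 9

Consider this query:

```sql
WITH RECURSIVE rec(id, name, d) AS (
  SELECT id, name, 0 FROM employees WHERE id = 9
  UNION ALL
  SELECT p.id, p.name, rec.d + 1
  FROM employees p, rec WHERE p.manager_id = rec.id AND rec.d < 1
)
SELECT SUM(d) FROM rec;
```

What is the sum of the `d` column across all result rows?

Base: id=9 (Bob) at d 0.
Iteration 1: rows with manager_id in {9} -> Vera (id 12, d 1), Nina (id 15, d 1).
Iteration 2: d < 1 fails for all current rows; recursion stops.
SUM(d) = 0 + 1 + 1 = 2.

2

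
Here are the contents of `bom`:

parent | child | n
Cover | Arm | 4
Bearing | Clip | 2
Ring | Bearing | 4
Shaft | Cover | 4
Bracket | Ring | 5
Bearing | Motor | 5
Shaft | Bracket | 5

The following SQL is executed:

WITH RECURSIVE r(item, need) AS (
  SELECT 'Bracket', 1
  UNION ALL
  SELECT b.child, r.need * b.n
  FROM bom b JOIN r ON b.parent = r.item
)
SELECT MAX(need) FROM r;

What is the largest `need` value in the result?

Base: (Bracket, need=1).
Iteration 1: components of {Bracket} -> Ring = 1*5 = 5.
Iteration 2: components of {Ring} -> Bearing = 5*4 = 20.
Iteration 3: components of {Bearing} -> Clip = 20*2 = 40, Motor = 20*5 = 100.
Iteration 4: no further components; recursion stops.
need values: 1, 5, 20, 100, 40; the maximum is 100.

100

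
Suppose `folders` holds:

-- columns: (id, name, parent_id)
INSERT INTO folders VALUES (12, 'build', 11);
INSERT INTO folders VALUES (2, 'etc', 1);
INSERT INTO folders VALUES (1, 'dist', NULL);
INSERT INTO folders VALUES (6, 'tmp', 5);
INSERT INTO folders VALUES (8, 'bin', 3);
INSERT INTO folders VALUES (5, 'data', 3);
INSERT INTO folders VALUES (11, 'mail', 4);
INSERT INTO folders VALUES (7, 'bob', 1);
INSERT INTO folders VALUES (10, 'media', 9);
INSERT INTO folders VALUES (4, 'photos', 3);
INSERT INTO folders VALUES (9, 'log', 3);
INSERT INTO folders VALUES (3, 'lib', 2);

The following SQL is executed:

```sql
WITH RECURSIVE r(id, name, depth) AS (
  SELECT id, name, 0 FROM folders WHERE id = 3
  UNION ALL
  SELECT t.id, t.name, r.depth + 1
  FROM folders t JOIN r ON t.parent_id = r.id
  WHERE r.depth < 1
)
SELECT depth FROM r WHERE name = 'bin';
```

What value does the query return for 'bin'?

Base: id=3 (lib) at depth 0.
Iteration 1: rows with parent_id in {3} -> photos (id 4, depth 1), data (id 5, depth 1), bin (id 8, depth 1), log (id 9, depth 1).
Iteration 2: depth < 1 fails for all current rows; recursion stops.

1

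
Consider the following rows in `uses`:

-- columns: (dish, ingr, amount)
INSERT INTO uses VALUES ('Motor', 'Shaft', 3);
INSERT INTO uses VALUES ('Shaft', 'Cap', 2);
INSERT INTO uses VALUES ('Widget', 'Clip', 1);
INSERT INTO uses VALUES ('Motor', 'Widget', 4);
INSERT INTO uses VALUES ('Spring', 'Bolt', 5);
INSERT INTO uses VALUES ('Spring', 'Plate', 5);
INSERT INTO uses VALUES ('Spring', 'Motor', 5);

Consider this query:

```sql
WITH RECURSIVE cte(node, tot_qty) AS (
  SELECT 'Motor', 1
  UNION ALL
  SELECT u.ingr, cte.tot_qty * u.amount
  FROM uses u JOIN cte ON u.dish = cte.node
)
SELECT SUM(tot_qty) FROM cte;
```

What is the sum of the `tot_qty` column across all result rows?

Base: (Motor, tot_qty=1).
Iteration 1: components of {Motor} -> Shaft = 1*3 = 3, Widget = 1*4 = 4.
Iteration 2: components of {Shaft,Widget} -> Cap = 3*2 = 6, Clip = 4*1 = 4.
Iteration 3: no further components; recursion stops.
SUM(tot_qty) = 1 + 4 + 3 + 4 + 6 = 18.

18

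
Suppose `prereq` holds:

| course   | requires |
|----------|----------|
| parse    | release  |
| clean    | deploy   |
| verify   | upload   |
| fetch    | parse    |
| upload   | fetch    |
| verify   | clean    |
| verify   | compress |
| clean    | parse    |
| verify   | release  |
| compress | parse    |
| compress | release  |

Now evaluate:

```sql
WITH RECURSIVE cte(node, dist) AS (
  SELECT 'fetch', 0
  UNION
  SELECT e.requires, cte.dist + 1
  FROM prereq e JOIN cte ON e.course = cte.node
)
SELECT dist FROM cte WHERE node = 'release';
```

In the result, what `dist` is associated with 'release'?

2

Base: (fetch, dist=0).
Iteration 1: edges from {fetch} -> (parse, dist=1).
Iteration 2: edges from {parse} -> (release, dist=2).
Iteration 3: no outgoing edges from {release}; recursion stops.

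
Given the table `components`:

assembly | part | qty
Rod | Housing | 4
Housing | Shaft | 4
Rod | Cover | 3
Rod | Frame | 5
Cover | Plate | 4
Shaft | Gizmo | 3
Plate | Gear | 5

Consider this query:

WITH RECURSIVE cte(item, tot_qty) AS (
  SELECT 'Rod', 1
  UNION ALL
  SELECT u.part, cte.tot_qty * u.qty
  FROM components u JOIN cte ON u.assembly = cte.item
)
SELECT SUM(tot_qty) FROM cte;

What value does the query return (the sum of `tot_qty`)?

Base: (Rod, tot_qty=1).
Iteration 1: components of {Rod} -> Cover = 1*3 = 3, Frame = 1*5 = 5, Housing = 1*4 = 4.
Iteration 2: components of {Cover,Frame,Housing} -> Plate = 3*4 = 12, Shaft = 4*4 = 16.
Iteration 3: components of {Plate,Shaft} -> Gear = 12*5 = 60, Gizmo = 16*3 = 48.
Iteration 4: no further components; recursion stops.
SUM(tot_qty) = 1 + 4 + 3 + 5 + 16 + 12 + 48 + 60 = 149.

149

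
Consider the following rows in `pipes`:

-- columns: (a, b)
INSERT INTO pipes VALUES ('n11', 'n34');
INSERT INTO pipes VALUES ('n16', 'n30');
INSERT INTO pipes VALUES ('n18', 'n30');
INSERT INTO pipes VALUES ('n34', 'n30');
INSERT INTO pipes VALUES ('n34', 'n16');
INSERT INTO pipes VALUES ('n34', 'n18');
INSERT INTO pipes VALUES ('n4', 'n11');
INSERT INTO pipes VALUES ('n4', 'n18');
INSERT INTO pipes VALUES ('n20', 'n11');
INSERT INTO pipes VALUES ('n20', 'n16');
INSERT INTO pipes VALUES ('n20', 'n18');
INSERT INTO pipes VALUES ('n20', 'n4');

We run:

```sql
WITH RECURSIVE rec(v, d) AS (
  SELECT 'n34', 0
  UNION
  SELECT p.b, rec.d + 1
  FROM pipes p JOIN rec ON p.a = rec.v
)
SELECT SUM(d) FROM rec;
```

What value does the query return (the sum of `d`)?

5

Base: (n34, d=0).
Iteration 1: edges from {n34} -> (n16, d=1), (n18, d=1), (n30, d=1).
Iteration 2: edges from {n16,n18,n30} -> (n30, d=2). [UNION drops 1 duplicate row(s)]
Iteration 3: no outgoing edges from {n30}; recursion stops.
SUM(d) = 0 + 1 + 1 + 1 + 2 = 5.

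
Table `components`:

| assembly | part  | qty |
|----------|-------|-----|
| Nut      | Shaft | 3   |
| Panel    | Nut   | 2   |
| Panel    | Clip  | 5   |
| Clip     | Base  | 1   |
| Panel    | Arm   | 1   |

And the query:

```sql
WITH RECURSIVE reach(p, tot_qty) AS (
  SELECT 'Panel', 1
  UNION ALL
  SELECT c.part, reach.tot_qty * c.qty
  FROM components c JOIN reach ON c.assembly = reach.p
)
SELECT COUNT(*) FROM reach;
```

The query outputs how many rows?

Base: (Panel, tot_qty=1).
Iteration 1: components of {Panel} -> Arm = 1*1 = 1, Clip = 1*5 = 5, Nut = 1*2 = 2.
Iteration 2: components of {Arm,Clip,Nut} -> Base = 5*1 = 5, Shaft = 2*3 = 6.
Iteration 3: no further components; recursion stops.
Total rows emitted: 6.

6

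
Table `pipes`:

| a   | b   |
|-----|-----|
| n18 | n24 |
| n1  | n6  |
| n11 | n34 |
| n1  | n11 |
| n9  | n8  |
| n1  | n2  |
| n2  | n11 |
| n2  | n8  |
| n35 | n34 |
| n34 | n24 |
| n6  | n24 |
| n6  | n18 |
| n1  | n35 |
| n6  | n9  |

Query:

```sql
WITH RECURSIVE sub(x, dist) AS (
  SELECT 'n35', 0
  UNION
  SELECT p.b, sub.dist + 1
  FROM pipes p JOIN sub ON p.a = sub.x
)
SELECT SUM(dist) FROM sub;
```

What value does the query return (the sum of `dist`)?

3

Base: (n35, dist=0).
Iteration 1: edges from {n35} -> (n34, dist=1).
Iteration 2: edges from {n34} -> (n24, dist=2).
Iteration 3: no outgoing edges from {n24}; recursion stops.
SUM(dist) = 0 + 1 + 2 = 3.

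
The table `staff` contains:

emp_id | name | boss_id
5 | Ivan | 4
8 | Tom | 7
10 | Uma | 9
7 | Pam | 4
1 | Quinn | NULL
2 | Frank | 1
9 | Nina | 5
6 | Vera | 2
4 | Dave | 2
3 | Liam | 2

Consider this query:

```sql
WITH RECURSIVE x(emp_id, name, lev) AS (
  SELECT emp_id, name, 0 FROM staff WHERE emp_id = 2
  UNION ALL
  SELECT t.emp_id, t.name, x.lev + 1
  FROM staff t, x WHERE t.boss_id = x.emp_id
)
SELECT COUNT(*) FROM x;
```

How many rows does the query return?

Base: emp_id=2 (Frank) at lev 0.
Iteration 1: rows with boss_id in {2} -> Liam (id 3, lev 1), Dave (id 4, lev 1), Vera (id 6, lev 1).
Iteration 2: rows with boss_id in {3,4,6} -> Ivan (id 5, lev 2), Pam (id 7, lev 2).
Iteration 3: rows with boss_id in {5,7} -> Tom (id 8, lev 3), Nina (id 9, lev 3).
Iteration 4: rows with boss_id in {8,9} -> Uma (id 10, lev 4).
Iteration 5: no rows with boss_id in {10}; recursion stops.
Total rows emitted: 9.

9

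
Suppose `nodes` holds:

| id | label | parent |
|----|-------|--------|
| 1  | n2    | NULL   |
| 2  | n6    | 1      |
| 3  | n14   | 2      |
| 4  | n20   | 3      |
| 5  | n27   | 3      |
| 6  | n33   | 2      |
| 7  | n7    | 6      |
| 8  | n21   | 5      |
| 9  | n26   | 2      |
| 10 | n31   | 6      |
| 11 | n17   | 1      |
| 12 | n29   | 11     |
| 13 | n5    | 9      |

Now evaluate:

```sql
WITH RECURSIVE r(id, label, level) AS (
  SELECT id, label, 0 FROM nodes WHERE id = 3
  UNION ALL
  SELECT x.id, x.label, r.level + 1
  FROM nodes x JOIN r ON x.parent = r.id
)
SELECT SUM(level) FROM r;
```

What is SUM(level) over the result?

Base: id=3 (n14) at level 0.
Iteration 1: rows with parent in {3} -> n20 (id 4, level 1), n27 (id 5, level 1).
Iteration 2: rows with parent in {4,5} -> n21 (id 8, level 2).
Iteration 3: no rows with parent in {8}; recursion stops.
SUM(level) = 0 + 1 + 1 + 2 = 4.

4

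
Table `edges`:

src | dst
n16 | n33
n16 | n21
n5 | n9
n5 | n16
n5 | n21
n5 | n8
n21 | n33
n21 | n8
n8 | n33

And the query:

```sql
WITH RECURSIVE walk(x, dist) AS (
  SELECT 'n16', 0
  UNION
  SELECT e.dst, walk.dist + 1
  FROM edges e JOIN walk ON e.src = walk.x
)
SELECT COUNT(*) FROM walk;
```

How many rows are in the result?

6

Base: (n16, dist=0).
Iteration 1: edges from {n16} -> (n21, dist=1), (n33, dist=1).
Iteration 2: edges from {n21,n33} -> (n33, dist=2), (n8, dist=2).
Iteration 3: edges from {n33,n8} -> (n33, dist=3).
Iteration 4: no outgoing edges from {n33}; recursion stops.
Total rows emitted: 6.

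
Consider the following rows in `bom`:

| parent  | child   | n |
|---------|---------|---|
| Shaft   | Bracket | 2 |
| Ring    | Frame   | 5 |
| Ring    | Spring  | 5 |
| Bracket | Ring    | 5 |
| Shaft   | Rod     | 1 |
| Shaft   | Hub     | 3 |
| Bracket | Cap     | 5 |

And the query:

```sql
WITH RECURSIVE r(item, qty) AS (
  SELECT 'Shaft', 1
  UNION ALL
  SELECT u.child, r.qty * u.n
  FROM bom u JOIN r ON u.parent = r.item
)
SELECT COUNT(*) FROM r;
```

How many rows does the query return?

Base: (Shaft, qty=1).
Iteration 1: components of {Shaft} -> Bracket = 1*2 = 2, Hub = 1*3 = 3, Rod = 1*1 = 1.
Iteration 2: components of {Bracket,Hub,Rod} -> Cap = 2*5 = 10, Ring = 2*5 = 10.
Iteration 3: components of {Cap,Ring} -> Frame = 10*5 = 50, Spring = 10*5 = 50.
Iteration 4: no further components; recursion stops.
Total rows emitted: 8.

8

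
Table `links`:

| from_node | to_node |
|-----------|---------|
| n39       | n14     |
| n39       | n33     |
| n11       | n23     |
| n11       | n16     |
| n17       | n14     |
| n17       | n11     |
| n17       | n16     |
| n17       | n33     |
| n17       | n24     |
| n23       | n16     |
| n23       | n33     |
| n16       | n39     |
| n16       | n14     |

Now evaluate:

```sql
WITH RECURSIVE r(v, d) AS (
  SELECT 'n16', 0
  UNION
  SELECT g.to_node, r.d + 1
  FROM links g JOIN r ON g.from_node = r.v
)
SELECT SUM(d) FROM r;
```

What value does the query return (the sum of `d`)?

Base: (n16, d=0).
Iteration 1: edges from {n16} -> (n14, d=1), (n39, d=1).
Iteration 2: edges from {n14,n39} -> (n14, d=2), (n33, d=2).
Iteration 3: no outgoing edges from {n14,n33}; recursion stops.
SUM(d) = 0 + 1 + 1 + 2 + 2 = 6.

6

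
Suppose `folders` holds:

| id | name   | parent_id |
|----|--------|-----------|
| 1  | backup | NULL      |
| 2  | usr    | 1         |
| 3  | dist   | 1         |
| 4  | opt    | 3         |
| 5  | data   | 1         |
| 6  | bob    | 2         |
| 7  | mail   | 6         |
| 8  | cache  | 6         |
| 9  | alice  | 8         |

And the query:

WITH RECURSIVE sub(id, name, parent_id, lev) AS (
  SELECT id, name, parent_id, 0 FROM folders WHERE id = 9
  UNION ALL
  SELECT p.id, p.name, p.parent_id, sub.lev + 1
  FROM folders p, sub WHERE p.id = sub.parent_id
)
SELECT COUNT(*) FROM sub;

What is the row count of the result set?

5

Base: id=9 (alice), parent_id=8, lev 0.
Iteration 1: join on id=8 -> cache (id 8, parent_id=6, lev 1).
Iteration 2: join on id=6 -> bob (id 6, parent_id=2, lev 2).
Iteration 3: join on id=2 -> usr (id 2, parent_id=1, lev 3).
Iteration 4: join on id=1 -> backup (id 1, parent_id=NULL, lev 4).
Iteration 5: parent_id is NULL; no match; recursion stops.
Total rows emitted: 5.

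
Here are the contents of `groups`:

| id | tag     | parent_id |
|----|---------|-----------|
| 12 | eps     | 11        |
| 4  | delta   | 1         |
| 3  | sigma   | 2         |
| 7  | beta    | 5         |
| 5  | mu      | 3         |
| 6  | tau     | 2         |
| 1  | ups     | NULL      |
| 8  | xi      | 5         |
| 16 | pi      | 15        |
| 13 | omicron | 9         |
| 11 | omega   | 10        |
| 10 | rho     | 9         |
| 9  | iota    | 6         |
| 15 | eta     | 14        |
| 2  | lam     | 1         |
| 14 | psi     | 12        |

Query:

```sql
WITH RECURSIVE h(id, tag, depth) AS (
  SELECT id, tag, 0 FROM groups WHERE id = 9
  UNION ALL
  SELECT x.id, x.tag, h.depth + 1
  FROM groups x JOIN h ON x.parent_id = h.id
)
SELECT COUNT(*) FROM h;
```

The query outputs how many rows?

Base: id=9 (iota) at depth 0.
Iteration 1: rows with parent_id in {9} -> rho (id 10, depth 1), omicron (id 13, depth 1).
Iteration 2: rows with parent_id in {10,13} -> omega (id 11, depth 2).
Iteration 3: rows with parent_id in {11} -> eps (id 12, depth 3).
Iteration 4: rows with parent_id in {12} -> psi (id 14, depth 4).
Iteration 5: rows with parent_id in {14} -> eta (id 15, depth 5).
Iteration 6: rows with parent_id in {15} -> pi (id 16, depth 6).
Iteration 7: no rows with parent_id in {16}; recursion stops.
Total rows emitted: 8.

8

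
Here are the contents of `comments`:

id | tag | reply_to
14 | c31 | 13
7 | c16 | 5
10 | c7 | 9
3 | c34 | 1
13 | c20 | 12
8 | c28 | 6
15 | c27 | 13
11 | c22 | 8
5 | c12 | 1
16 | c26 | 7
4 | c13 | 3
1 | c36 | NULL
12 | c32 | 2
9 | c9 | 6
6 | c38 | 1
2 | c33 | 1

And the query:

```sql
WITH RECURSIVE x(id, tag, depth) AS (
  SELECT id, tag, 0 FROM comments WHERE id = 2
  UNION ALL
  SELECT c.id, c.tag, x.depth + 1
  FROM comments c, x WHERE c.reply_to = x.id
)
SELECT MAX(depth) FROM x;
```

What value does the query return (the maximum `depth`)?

Base: id=2 (c33) at depth 0.
Iteration 1: rows with reply_to in {2} -> c32 (id 12, depth 1).
Iteration 2: rows with reply_to in {12} -> c20 (id 13, depth 2).
Iteration 3: rows with reply_to in {13} -> c31 (id 14, depth 3), c27 (id 15, depth 3).
Iteration 4: no rows with reply_to in {14,15}; recursion stops.
depth values: 0, 1, 2, 3, 3; the maximum is 3.

3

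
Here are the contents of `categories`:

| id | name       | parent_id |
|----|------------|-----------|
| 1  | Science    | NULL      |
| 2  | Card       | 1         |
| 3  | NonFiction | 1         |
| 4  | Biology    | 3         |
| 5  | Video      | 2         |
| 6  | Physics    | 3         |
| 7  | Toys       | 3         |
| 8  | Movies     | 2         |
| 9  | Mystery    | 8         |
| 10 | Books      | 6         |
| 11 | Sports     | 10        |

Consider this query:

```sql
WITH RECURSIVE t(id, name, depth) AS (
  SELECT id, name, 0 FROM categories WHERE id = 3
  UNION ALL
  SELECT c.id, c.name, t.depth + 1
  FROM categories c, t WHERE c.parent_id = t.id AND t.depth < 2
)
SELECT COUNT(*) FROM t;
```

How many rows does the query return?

5

Base: id=3 (NonFiction) at depth 0.
Iteration 1: rows with parent_id in {3} -> Biology (id 4, depth 1), Physics (id 6, depth 1), Toys (id 7, depth 1).
Iteration 2: rows with parent_id in {4,6,7} -> Books (id 10, depth 2).
Iteration 3: depth < 2 fails for all current rows; recursion stops.
Total rows emitted: 5.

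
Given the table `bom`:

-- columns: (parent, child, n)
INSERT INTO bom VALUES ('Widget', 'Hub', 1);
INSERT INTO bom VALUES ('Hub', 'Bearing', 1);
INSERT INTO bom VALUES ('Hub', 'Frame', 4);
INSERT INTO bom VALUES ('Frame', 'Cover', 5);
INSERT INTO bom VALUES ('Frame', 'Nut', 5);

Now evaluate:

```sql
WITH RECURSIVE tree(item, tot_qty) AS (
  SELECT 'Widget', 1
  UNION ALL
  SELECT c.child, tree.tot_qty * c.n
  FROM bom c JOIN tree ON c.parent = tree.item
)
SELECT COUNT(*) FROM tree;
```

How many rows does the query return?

6

Base: (Widget, tot_qty=1).
Iteration 1: components of {Widget} -> Hub = 1*1 = 1.
Iteration 2: components of {Hub} -> Bearing = 1*1 = 1, Frame = 1*4 = 4.
Iteration 3: components of {Bearing,Frame} -> Cover = 4*5 = 20, Nut = 4*5 = 20.
Iteration 4: no further components; recursion stops.
Total rows emitted: 6.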